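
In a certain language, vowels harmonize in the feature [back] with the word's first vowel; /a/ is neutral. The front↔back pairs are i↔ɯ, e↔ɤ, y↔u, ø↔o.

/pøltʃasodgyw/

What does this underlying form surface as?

/o/ harmonizes with /ø/ ([-back]) → [ø]

[pøltʃasødgyw]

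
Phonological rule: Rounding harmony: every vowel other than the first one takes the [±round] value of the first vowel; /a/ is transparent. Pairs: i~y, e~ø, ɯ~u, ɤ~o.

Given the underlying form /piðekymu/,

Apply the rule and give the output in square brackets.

/y/ harmonizes with /i/ ([-round]) → [i]
/u/ harmonizes with /i/ ([-round]) → [ɯ]

[piðekimɯ]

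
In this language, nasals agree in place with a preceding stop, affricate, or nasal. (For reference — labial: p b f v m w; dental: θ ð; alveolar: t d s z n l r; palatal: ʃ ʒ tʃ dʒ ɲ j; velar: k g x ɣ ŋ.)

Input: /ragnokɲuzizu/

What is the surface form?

[ragŋokŋuzizu]

/n/ after /g/ (velar) → [ŋ]
/ɲ/ after /k/ (velar) → [ŋ]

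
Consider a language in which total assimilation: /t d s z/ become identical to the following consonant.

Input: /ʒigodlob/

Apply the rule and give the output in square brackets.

/d/ before /l/ → [l] (total assimilation)

[ʒigollob]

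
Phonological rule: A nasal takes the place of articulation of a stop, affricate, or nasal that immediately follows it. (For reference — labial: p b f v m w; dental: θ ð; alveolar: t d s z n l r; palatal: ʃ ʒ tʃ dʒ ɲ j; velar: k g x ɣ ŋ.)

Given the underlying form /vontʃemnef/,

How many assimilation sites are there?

/n/ before /tʃ/ (palatal) → [ɲ]
/m/ before /n/ (alveolar) → [n]
2 segments change.

2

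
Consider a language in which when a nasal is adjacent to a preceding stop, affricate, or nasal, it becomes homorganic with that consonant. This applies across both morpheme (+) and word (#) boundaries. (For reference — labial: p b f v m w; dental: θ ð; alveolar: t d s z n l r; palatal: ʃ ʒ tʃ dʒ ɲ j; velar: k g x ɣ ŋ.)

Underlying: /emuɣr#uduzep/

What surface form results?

[emuɣr#uduzep]

no segment meets the rule's conditions; no change.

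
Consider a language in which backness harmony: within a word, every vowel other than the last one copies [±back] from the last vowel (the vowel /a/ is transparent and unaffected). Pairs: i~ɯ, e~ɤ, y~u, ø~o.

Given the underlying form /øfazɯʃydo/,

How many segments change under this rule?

2

/ø/ harmonizes with /o/ ([+back]) → [o]
/y/ harmonizes with /o/ ([+back]) → [u]
2 segments change.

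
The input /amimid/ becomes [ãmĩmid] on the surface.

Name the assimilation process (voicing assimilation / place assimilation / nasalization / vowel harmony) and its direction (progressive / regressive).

/a/→[ã] /i/→[ĩ].
Each target copies a feature from the following segment, so the direction is regressive.

nasalization, regressive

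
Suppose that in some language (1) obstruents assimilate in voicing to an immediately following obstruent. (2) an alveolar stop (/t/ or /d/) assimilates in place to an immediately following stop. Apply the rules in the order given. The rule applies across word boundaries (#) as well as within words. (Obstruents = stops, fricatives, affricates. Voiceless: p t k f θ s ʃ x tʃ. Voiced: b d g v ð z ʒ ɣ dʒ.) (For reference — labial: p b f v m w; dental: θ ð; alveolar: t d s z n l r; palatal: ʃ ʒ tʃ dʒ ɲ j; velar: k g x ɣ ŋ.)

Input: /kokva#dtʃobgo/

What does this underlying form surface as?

Rule 1: /k/ before /v/ (voiced) → [g]
Rule 1: /d/ before /tʃ/ (voiceless) → [t]
After rule 1: kogva#ttʃobgo
Rule 2: no segment meets the rule's conditions; no change.

[kogva#ttʃobgo]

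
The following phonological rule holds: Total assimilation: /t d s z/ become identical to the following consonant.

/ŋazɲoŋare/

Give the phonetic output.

[ŋaɲɲoŋare]

/z/ before /ɲ/ → [ɲ] (total assimilation)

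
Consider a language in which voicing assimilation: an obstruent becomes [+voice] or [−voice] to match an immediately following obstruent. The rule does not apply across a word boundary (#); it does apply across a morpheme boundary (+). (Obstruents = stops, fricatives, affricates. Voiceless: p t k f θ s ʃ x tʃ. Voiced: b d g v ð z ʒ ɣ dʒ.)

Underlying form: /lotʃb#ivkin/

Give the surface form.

/tʃ/ before /b/ (voiced) → [dʒ]
/v/ before /k/ (voiceless) → [f]

[lodʒb#ifkin]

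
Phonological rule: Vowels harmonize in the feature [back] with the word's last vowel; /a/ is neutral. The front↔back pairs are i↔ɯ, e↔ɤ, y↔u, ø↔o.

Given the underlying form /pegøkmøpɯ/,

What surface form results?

/e/ harmonizes with /ɯ/ ([+back]) → [ɤ]
/ø/ harmonizes with /ɯ/ ([+back]) → [o]
/ø/ harmonizes with /ɯ/ ([+back]) → [o]

[pɤgokmopɯ]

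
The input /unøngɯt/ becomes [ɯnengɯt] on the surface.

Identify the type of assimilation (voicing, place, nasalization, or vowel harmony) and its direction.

/u/→[ɯ] /ø/→[e].
Vowels agree with the last vowel, so the harmony is regressive.

vowel harmony, regressive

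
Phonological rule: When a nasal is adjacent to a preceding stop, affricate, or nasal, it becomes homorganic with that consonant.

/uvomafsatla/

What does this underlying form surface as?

no segment meets the rule's conditions; no change.

[uvomafsatla]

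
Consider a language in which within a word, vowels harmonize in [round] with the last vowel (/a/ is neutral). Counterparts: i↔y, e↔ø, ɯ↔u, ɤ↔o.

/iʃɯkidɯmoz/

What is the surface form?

/i/ harmonizes with /o/ ([+round]) → [y]
/ɯ/ harmonizes with /o/ ([+round]) → [u]
/i/ harmonizes with /o/ ([+round]) → [y]
/ɯ/ harmonizes with /o/ ([+round]) → [u]

[yʃukydumoz]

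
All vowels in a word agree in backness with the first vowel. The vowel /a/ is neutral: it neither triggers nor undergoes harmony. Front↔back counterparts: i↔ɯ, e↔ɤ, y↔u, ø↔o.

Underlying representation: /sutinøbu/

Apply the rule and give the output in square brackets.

/i/ harmonizes with /u/ ([+back]) → [ɯ]
/ø/ harmonizes with /u/ ([+back]) → [o]

[sutɯnobu]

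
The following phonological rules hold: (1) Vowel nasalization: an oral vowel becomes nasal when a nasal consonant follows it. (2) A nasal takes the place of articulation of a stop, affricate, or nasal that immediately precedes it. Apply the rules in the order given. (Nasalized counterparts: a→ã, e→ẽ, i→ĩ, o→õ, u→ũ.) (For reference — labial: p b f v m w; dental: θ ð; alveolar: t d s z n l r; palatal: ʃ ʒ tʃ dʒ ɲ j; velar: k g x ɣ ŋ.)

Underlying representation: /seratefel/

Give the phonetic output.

Rule 1: no segment meets the rule's conditions; no change.
After rule 1: seratefel
Rule 2: no segment meets the rule's conditions; no change.

[seratefel]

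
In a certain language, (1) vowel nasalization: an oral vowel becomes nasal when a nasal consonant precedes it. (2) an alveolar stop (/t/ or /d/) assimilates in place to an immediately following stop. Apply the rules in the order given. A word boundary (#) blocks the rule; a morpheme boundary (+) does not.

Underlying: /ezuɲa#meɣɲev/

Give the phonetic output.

Rule 1: /a/ after nasal /ɲ/ → [ã]
Rule 1: /e/ after nasal /m/ → [ẽ]
Rule 1: /e/ after nasal /ɲ/ → [ẽ]
After rule 1: ezuɲã#mẽɣɲẽv
Rule 2: no segment meets the rule's conditions; no change.

[ezuɲã#mẽɣɲẽv]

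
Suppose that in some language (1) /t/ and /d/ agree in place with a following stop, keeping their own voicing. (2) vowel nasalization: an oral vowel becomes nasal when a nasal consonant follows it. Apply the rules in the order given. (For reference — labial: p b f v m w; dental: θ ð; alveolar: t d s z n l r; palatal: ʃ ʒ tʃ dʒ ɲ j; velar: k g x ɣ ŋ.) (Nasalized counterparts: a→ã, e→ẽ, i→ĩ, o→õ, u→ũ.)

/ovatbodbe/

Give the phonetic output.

Rule 1: /t/ before /b/ (labial) → [p]
Rule 1: /d/ before /b/ (labial) → [b]
After rule 1: ovapbobbe
Rule 2: no segment meets the rule's conditions; no change.

[ovapbobbe]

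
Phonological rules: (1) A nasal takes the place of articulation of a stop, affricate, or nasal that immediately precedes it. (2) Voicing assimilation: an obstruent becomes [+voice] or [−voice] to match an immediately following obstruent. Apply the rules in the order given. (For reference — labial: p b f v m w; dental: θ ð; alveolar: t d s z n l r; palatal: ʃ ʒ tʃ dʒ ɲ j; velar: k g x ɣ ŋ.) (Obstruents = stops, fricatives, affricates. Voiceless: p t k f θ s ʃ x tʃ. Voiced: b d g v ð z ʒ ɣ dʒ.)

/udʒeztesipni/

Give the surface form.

[udʒestesipmi]

Rule 1: /n/ after /p/ (labial) → [m]
After rule 1: udʒeztesipmi
Rule 2: /z/ before /t/ (voiceless) → [s]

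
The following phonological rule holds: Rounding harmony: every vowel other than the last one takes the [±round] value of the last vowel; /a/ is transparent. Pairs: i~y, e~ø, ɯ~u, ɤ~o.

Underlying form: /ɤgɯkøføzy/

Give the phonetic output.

[ogukøføzy]

/ɤ/ harmonizes with /y/ ([+round]) → [o]
/ɯ/ harmonizes with /y/ ([+round]) → [u]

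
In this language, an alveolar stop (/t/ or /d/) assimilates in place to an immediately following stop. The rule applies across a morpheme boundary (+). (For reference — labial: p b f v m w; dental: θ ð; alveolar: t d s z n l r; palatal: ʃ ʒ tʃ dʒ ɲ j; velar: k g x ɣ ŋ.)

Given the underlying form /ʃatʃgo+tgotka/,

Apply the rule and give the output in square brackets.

[ʃatʃgo+kgokka]

/t/ before /g/ (velar) → [k]
/t/ before /k/ (velar) → [k]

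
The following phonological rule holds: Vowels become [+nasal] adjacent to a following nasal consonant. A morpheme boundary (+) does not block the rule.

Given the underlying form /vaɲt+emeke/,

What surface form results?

[vãɲt+ẽmeke]

/a/ before nasal /ɲ/ → [ã]
/e/ before nasal /m/ → [ẽ]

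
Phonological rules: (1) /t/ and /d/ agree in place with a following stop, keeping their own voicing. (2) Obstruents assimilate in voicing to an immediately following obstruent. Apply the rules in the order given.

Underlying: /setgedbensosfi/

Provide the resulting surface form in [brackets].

Rule 1: /t/ before /g/ (velar) → [k]
Rule 1: /d/ before /b/ (labial) → [b]
After rule 1: sekgebbensosfi
Rule 2: /k/ before /g/ (voiced) → [g]

[seggebbensosfi]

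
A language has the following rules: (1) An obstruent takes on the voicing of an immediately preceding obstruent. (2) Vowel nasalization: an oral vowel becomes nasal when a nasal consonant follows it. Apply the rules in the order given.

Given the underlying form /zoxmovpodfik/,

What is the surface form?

[zoxmovbodvik]

Rule 1: /p/ after /v/ (voiced) → [b]
Rule 1: /f/ after /d/ (voiced) → [v]
After rule 1: zoxmovbodvik
Rule 2: no segment meets the rule's conditions; no change.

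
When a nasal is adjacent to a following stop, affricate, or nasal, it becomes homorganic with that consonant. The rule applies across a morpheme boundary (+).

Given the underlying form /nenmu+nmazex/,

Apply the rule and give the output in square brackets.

[nemmu+mmazex]

/n/ before /m/ (labial) → [m]
/n/ before /m/ (labial) → [m]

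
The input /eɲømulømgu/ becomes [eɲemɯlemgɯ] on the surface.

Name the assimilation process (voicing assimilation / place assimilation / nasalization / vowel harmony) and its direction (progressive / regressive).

vowel harmony, progressive

/ø/→[e] /u/→[ɯ] /ø/→[e] /u/→[ɯ].
Vowels agree with the first vowel, so the harmony is progressive.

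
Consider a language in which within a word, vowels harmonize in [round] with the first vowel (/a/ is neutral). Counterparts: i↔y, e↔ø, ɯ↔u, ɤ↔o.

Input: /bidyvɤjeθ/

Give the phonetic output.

/y/ harmonizes with /i/ ([-round]) → [i]

[bidivɤjeθ]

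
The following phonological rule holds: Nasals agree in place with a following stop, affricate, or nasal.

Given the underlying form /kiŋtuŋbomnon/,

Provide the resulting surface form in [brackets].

[kintumbonnon]

/ŋ/ before /t/ (alveolar) → [n]
/ŋ/ before /b/ (labial) → [m]
/m/ before /n/ (alveolar) → [n]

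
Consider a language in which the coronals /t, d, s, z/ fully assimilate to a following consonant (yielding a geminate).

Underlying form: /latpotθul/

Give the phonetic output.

[lappoθθul]

/t/ before /p/ → [p] (total assimilation)
/t/ before /θ/ → [θ] (total assimilation)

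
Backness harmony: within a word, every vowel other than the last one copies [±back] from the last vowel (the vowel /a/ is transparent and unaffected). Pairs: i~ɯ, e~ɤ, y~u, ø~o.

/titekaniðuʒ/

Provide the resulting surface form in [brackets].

[tɯtɤkanɯðuʒ]

/i/ harmonizes with /u/ ([+back]) → [ɯ]
/e/ harmonizes with /u/ ([+back]) → [ɤ]
/i/ harmonizes with /u/ ([+back]) → [ɯ]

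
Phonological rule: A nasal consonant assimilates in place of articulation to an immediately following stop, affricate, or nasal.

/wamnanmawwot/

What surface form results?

[wannammawwot]

/m/ before /n/ (alveolar) → [n]
/n/ before /m/ (labial) → [m]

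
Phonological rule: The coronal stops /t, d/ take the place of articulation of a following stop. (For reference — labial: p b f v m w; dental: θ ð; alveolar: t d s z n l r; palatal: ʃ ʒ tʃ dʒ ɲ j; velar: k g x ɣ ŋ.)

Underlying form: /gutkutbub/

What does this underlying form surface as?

[gukkupbub]

/t/ before /k/ (velar) → [k]
/t/ before /b/ (labial) → [p]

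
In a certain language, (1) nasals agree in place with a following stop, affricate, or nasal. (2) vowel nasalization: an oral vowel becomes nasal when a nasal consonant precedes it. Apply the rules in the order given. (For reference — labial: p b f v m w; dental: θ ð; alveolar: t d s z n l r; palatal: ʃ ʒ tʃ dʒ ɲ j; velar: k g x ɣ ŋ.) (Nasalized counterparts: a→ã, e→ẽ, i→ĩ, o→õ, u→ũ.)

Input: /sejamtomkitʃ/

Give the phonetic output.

Rule 1: /m/ before /t/ (alveolar) → [n]
Rule 1: /m/ before /k/ (velar) → [ŋ]
After rule 1: sejantoŋkitʃ
Rule 2: no segment meets the rule's conditions; no change.

[sejantoŋkitʃ]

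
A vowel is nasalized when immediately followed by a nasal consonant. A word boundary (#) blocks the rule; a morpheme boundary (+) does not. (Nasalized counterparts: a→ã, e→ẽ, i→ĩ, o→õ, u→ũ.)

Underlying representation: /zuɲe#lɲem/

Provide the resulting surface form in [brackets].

[zũɲe#lɲẽm]

/u/ before nasal /ɲ/ → [ũ]
/e/ before nasal /m/ → [ẽ]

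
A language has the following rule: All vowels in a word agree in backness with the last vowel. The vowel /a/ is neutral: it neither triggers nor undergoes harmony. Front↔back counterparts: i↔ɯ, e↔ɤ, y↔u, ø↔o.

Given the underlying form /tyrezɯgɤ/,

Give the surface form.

/y/ harmonizes with /ɤ/ ([+back]) → [u]
/e/ harmonizes with /ɤ/ ([+back]) → [ɤ]

[turɤzɯgɤ]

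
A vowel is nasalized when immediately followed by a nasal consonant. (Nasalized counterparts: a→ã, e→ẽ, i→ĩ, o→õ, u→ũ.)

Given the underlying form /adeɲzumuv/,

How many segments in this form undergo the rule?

2

/e/ before nasal /ɲ/ → [ẽ]
/u/ before nasal /m/ → [ũ]
2 segments change.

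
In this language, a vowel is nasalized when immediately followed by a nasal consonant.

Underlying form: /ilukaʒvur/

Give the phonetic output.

no segment meets the rule's conditions; no change.

[ilukaʒvur]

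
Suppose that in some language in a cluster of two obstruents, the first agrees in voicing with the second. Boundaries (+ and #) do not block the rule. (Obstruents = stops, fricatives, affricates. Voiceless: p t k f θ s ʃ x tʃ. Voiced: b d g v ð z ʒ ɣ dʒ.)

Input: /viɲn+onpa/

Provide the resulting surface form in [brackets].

no segment meets the rule's conditions; no change.

[viɲn+onpa]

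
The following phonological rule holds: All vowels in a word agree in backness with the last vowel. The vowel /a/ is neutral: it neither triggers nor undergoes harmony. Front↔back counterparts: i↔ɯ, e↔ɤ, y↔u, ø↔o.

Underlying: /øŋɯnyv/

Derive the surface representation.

[øŋinyv]

/ɯ/ harmonizes with /y/ ([-back]) → [i]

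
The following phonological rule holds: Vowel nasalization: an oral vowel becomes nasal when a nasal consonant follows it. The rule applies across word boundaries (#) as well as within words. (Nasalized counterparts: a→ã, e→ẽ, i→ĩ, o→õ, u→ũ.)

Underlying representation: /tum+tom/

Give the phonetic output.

/u/ before nasal /m/ → [ũ]
/o/ before nasal /m/ → [õ]

[tũm+tõm]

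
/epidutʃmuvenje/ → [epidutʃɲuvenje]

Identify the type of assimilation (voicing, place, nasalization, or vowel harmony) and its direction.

place assimilation, progressive

/m/→[ɲ].
Each target copies a feature from the preceding segment, so the direction is progressive.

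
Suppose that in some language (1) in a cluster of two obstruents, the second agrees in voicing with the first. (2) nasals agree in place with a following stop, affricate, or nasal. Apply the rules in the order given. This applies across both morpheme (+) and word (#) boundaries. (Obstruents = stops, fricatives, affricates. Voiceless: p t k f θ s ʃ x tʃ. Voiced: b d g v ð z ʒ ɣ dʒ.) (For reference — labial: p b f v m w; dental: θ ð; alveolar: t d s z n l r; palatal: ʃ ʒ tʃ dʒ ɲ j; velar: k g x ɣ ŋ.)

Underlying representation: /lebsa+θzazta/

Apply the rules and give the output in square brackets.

[lebza+θsazda]

Rule 1: /s/ after /b/ (voiced) → [z]
Rule 1: /z/ after /θ/ (voiceless) → [s]
Rule 1: /t/ after /z/ (voiced) → [d]
After rule 1: lebza+θsazda
Rule 2: no segment meets the rule's conditions; no change.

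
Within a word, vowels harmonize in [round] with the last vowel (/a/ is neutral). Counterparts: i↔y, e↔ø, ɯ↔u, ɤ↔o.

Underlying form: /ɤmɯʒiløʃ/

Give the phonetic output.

[omuʒyløʃ]

/ɤ/ harmonizes with /ø/ ([+round]) → [o]
/ɯ/ harmonizes with /ø/ ([+round]) → [u]
/i/ harmonizes with /ø/ ([+round]) → [y]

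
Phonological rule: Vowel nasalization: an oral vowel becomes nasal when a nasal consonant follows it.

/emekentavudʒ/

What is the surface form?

[ẽmekẽntavudʒ]

/e/ before nasal /m/ → [ẽ]
/e/ before nasal /n/ → [ẽ]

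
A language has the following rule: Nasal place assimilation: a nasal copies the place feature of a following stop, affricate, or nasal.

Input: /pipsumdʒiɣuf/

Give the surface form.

/m/ before /dʒ/ (palatal) → [ɲ]

[pipsuɲdʒiɣuf]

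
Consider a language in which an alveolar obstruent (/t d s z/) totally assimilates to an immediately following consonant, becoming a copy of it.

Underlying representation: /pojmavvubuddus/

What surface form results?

no segment meets the rule's conditions; no change.

[pojmavvubuddus]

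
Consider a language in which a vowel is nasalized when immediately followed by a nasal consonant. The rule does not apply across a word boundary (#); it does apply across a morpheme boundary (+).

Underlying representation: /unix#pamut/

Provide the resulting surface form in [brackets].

[ũnix#pãmut]

/u/ before nasal /n/ → [ũ]
/a/ before nasal /m/ → [ã]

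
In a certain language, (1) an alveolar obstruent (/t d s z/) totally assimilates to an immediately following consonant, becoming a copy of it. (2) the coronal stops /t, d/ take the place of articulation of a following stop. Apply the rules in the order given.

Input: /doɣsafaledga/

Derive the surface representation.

[doɣsafalegga]

Rule 1: /d/ before /g/ → [g] (total assimilation)
After rule 1: doɣsafalegga
Rule 2: no segment meets the rule's conditions; no change.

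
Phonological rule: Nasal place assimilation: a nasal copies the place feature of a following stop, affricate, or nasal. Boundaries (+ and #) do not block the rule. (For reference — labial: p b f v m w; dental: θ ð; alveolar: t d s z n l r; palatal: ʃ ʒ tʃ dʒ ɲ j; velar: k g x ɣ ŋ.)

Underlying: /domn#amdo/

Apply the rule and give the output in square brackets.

[donn#ando]

/m/ before /n/ (alveolar) → [n]
/m/ before /d/ (alveolar) → [n]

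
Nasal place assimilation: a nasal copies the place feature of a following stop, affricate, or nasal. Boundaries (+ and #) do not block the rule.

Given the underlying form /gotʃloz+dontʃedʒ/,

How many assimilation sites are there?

/n/ before /tʃ/ (palatal) → [ɲ]
1 segment changes.

1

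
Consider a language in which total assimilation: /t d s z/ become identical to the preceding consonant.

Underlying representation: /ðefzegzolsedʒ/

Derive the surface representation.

/z/ after /f/ → [f] (total assimilation)
/z/ after /g/ → [g] (total assimilation)
/s/ after /l/ → [l] (total assimilation)

[ðeffeggolledʒ]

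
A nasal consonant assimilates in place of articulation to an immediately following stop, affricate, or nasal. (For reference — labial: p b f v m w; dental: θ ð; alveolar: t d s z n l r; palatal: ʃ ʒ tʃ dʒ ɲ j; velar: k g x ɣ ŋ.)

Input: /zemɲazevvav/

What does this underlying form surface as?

/m/ before /ɲ/ (palatal) → [ɲ]

[zeɲɲazevvav]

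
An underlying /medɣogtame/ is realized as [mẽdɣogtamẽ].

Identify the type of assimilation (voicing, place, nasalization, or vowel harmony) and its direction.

nasalization, progressive

/e/→[ẽ] /e/→[ẽ].
Each target copies a feature from the preceding segment, so the direction is progressive.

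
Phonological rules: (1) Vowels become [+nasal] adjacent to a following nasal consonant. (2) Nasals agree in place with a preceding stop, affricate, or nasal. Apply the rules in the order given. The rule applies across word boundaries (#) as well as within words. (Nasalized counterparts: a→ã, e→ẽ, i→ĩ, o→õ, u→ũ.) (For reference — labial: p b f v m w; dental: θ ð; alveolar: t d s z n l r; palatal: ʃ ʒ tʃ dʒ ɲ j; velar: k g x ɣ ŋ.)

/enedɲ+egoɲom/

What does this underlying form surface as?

Rule 1: /e/ before nasal /n/ → [ẽ]
Rule 1: /o/ before nasal /ɲ/ → [õ]
Rule 1: /o/ before nasal /m/ → [õ]
After rule 1: ẽnedɲ+egõɲõm
Rule 2: /ɲ/ after /d/ (alveolar) → [n]

[ẽnedn+egõɲõm]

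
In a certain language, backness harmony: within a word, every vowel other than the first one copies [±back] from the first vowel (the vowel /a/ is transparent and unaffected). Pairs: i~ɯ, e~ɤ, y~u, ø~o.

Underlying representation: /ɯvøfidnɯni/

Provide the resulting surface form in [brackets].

[ɯvofɯdnɯnɯ]

/ø/ harmonizes with /ɯ/ ([+back]) → [o]
/i/ harmonizes with /ɯ/ ([+back]) → [ɯ]
/i/ harmonizes with /ɯ/ ([+back]) → [ɯ]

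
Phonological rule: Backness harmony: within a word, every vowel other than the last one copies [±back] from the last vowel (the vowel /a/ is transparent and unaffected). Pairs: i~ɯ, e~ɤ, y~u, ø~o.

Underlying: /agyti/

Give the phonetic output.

no segment meets the rule's conditions; no change.

[agyti]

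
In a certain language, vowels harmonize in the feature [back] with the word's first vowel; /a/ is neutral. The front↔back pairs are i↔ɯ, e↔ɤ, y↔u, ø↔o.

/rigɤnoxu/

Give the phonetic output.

[rigenøxy]

/ɤ/ harmonizes with /i/ ([-back]) → [e]
/o/ harmonizes with /i/ ([-back]) → [ø]
/u/ harmonizes with /i/ ([-back]) → [y]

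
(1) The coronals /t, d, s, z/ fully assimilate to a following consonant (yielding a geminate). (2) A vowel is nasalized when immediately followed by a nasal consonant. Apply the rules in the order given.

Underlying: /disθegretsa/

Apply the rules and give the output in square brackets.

[diθθegressa]

Rule 1: /s/ before /θ/ → [θ] (total assimilation)
Rule 1: /t/ before /s/ → [s] (total assimilation)
After rule 1: diθθegressa
Rule 2: no segment meets the rule's conditions; no change.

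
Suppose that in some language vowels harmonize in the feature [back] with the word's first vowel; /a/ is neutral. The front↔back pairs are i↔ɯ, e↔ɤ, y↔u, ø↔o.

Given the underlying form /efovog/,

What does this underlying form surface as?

[eføvøg]

/o/ harmonizes with /e/ ([-back]) → [ø]
/o/ harmonizes with /e/ ([-back]) → [ø]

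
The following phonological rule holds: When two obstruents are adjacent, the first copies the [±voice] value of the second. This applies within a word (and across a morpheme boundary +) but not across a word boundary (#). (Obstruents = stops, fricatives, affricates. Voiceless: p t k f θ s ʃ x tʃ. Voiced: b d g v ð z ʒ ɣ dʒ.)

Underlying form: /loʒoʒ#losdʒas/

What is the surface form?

/s/ before /dʒ/ (voiced) → [z]

[loʒoʒ#lozdʒas]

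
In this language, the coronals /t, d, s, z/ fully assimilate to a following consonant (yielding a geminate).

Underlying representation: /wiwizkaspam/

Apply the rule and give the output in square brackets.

[wiwikkappam]

/z/ before /k/ → [k] (total assimilation)
/s/ before /p/ → [p] (total assimilation)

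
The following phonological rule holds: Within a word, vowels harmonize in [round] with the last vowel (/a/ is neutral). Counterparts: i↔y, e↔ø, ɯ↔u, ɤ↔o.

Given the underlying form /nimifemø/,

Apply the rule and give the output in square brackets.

/i/ harmonizes with /ø/ ([+round]) → [y]
/i/ harmonizes with /ø/ ([+round]) → [y]
/e/ harmonizes with /ø/ ([+round]) → [ø]

[nymyfømø]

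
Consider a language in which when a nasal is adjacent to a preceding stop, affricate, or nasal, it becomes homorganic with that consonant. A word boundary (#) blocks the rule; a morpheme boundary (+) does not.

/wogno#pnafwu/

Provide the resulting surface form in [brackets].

/n/ after /g/ (velar) → [ŋ]
/n/ after /p/ (labial) → [m]

[wogŋo#pmafwu]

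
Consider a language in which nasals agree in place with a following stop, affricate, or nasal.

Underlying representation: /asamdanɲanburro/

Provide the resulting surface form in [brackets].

[asandaɲɲamburro]

/m/ before /d/ (alveolar) → [n]
/n/ before /ɲ/ (palatal) → [ɲ]
/n/ before /b/ (labial) → [m]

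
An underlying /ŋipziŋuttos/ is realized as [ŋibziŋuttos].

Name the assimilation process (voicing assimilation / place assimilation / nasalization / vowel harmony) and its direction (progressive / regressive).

voicing assimilation, regressive

/p/→[b].
Each target copies a feature from the following segment, so the direction is regressive.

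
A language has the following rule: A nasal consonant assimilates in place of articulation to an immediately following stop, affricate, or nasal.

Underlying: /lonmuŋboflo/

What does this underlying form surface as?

[lommumboflo]

/n/ before /m/ (labial) → [m]
/ŋ/ before /b/ (labial) → [m]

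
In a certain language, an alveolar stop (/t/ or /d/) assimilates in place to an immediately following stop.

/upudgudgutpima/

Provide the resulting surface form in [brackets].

[upuggugguppima]

/d/ before /g/ (velar) → [g]
/d/ before /g/ (velar) → [g]
/t/ before /p/ (labial) → [p]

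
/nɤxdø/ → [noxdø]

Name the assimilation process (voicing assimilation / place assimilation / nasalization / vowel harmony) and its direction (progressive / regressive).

vowel harmony, regressive

/ɤ/→[o].
Vowels agree with the last vowel, so the harmony is regressive.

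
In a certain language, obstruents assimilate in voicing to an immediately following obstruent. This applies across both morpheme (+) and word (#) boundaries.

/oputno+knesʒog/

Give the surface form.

[oputno+knezʒog]

/s/ before /ʒ/ (voiced) → [z]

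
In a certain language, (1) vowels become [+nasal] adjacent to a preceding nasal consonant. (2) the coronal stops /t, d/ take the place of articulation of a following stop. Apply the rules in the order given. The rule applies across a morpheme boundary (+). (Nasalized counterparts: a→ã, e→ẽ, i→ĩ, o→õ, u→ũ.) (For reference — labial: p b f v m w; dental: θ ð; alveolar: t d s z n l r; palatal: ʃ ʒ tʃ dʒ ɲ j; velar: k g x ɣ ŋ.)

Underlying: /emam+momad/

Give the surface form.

Rule 1: /a/ after nasal /m/ → [ã]
Rule 1: /o/ after nasal /m/ → [õ]
Rule 1: /a/ after nasal /m/ → [ã]
After rule 1: emãm+mõmãd
Rule 2: no segment meets the rule's conditions; no change.

[emãm+mõmãd]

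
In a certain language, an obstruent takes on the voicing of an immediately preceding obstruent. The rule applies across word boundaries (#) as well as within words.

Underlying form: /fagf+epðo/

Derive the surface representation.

[fagv+epθo]

/f/ after /g/ (voiced) → [v]
/ð/ after /p/ (voiceless) → [θ]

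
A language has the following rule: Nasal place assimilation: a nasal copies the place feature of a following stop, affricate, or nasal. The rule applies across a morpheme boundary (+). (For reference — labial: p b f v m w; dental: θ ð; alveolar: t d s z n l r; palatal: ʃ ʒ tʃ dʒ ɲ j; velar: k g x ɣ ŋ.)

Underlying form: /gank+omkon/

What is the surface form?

[gaŋk+oŋkon]

/n/ before /k/ (velar) → [ŋ]
/m/ before /k/ (velar) → [ŋ]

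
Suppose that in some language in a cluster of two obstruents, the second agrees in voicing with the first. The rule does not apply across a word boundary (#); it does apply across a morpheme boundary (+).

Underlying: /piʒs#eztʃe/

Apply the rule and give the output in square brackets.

[piʒz#ezdʒe]

/s/ after /ʒ/ (voiced) → [z]
/tʃ/ after /z/ (voiced) → [dʒ]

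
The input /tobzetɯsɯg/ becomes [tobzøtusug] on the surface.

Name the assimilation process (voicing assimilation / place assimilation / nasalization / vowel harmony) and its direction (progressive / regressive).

vowel harmony, progressive

/e/→[ø] /ɯ/→[u] /ɯ/→[u].
Vowels agree with the first vowel, so the harmony is progressive.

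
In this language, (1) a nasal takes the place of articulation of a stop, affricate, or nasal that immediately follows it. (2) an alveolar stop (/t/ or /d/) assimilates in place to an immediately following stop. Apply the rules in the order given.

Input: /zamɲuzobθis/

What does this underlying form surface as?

[zaɲɲuzobθis]

Rule 1: /m/ before /ɲ/ (palatal) → [ɲ]
After rule 1: zaɲɲuzobθis
Rule 2: no segment meets the rule's conditions; no change.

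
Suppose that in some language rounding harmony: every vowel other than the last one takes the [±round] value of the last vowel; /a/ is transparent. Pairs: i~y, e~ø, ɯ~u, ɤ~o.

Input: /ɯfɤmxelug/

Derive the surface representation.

/ɯ/ harmonizes with /u/ ([+round]) → [u]
/ɤ/ harmonizes with /u/ ([+round]) → [o]
/e/ harmonizes with /u/ ([+round]) → [ø]

[ufomxølug]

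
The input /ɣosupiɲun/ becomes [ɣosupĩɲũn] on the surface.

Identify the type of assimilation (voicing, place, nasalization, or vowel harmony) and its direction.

nasalization, regressive

/i/→[ĩ] /u/→[ũ].
Each target copies a feature from the following segment, so the direction is regressive.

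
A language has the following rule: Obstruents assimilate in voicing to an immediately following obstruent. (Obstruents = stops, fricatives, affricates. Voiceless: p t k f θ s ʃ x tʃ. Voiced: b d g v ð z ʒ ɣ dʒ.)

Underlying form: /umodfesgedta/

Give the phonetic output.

[umotfezgetta]

/d/ before /f/ (voiceless) → [t]
/s/ before /g/ (voiced) → [z]
/d/ before /t/ (voiceless) → [t]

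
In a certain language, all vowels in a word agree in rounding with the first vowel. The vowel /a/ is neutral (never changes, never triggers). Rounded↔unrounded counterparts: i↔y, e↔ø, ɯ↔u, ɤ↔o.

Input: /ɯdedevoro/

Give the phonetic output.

[ɯdedevɤrɤ]

/o/ harmonizes with /ɯ/ ([-round]) → [ɤ]
/o/ harmonizes with /ɯ/ ([-round]) → [ɤ]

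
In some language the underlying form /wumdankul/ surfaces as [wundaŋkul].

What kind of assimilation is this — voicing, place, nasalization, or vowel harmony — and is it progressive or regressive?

place assimilation, regressive

/m/→[n] /n/→[ŋ].
Each target copies a feature from the following segment, so the direction is regressive.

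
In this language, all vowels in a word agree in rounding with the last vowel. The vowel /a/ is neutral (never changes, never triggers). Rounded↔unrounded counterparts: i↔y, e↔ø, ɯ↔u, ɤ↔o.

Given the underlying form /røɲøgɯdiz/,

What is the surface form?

[reɲegɯdiz]

/ø/ harmonizes with /i/ ([-round]) → [e]
/ø/ harmonizes with /i/ ([-round]) → [e]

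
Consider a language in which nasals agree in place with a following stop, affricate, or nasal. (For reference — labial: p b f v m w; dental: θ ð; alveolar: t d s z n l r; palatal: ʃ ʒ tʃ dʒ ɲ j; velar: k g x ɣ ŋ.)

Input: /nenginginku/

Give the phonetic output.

[neŋgiŋgiŋku]

/n/ before /g/ (velar) → [ŋ]
/n/ before /g/ (velar) → [ŋ]
/n/ before /k/ (velar) → [ŋ]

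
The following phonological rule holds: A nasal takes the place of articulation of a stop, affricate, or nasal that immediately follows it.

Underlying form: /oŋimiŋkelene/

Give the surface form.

[oŋimiŋkelene]

no segment meets the rule's conditions; no change.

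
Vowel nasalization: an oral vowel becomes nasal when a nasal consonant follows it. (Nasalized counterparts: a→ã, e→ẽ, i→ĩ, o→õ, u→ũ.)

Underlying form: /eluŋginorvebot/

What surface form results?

[elũŋgĩnorvebot]

/u/ before nasal /ŋ/ → [ũ]
/i/ before nasal /n/ → [ĩ]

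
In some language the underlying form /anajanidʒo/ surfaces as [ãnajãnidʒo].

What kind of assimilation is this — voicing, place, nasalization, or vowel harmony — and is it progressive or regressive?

/a/→[ã] /a/→[ã].
Each target copies a feature from the following segment, so the direction is regressive.

nasalization, regressive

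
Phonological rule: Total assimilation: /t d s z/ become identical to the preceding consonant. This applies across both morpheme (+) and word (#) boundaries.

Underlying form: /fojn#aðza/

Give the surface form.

/z/ after /ð/ → [ð] (total assimilation)

[fojn#aðða]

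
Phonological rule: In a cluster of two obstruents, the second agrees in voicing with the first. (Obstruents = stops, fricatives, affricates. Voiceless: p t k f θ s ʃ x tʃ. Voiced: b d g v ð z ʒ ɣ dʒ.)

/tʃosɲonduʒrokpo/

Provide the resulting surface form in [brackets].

[tʃosɲonduʒrokpo]

no segment meets the rule's conditions; no change.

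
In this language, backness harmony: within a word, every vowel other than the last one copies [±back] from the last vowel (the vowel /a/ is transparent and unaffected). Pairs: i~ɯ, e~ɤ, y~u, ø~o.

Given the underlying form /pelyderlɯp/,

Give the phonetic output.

/e/ harmonizes with /ɯ/ ([+back]) → [ɤ]
/y/ harmonizes with /ɯ/ ([+back]) → [u]
/e/ harmonizes with /ɯ/ ([+back]) → [ɤ]

[pɤludɤrlɯp]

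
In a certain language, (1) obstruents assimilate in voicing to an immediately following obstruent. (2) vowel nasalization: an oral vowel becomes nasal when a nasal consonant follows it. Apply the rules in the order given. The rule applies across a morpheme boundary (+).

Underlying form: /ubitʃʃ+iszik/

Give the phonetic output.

Rule 1: /s/ before /z/ (voiced) → [z]
After rule 1: ubitʃʃ+izzik
Rule 2: no segment meets the rule's conditions; no change.

[ubitʃʃ+izzik]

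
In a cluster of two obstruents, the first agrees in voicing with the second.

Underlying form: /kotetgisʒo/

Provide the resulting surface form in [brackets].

[kotedgizʒo]

/t/ before /g/ (voiced) → [d]
/s/ before /ʒ/ (voiced) → [z]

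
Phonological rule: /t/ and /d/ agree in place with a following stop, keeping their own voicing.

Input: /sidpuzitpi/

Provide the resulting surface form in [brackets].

[sibpuzippi]

/d/ before /p/ (labial) → [b]
/t/ before /p/ (labial) → [p]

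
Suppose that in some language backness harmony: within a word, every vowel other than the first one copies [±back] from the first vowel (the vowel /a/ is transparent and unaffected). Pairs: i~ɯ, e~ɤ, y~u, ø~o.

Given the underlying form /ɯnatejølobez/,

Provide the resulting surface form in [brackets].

[ɯnatɤjolobɤz]

/e/ harmonizes with /ɯ/ ([+back]) → [ɤ]
/ø/ harmonizes with /ɯ/ ([+back]) → [o]
/e/ harmonizes with /ɯ/ ([+back]) → [ɤ]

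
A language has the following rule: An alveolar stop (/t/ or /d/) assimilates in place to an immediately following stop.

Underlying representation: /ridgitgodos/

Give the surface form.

/d/ before /g/ (velar) → [g]
/t/ before /g/ (velar) → [k]

[riggikgodos]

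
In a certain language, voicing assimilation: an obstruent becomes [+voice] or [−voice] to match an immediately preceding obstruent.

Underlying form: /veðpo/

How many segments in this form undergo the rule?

1

/p/ after /ð/ (voiced) → [b]
1 segment changes.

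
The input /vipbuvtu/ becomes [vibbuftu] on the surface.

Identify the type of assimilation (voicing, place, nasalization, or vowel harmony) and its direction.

voicing assimilation, regressive

/p/→[b] /v/→[f].
Each target copies a feature from the following segment, so the direction is regressive.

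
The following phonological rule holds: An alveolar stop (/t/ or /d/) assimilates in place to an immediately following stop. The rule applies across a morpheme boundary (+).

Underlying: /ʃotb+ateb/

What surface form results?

/t/ before /b/ (labial) → [p]

[ʃopb+ateb]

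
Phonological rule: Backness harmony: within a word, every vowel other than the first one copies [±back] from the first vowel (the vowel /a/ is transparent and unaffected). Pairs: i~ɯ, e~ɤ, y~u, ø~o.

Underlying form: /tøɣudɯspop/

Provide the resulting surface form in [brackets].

[tøɣydispøp]

/u/ harmonizes with /ø/ ([-back]) → [y]
/ɯ/ harmonizes with /ø/ ([-back]) → [i]
/o/ harmonizes with /ø/ ([-back]) → [ø]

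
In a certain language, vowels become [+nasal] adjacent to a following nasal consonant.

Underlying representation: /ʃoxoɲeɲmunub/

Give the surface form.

[ʃoxõɲẽɲmũnub]

/o/ before nasal /ɲ/ → [õ]
/e/ before nasal /ɲ/ → [ẽ]
/u/ before nasal /n/ → [ũ]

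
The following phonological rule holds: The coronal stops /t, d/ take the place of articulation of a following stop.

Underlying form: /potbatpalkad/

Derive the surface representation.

/t/ before /b/ (labial) → [p]
/t/ before /p/ (labial) → [p]

[popbappalkad]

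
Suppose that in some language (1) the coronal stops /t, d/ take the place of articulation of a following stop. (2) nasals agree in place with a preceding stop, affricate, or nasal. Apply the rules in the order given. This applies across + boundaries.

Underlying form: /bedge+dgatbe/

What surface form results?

Rule 1: /d/ before /g/ (velar) → [g]
Rule 1: /d/ before /g/ (velar) → [g]
Rule 1: /t/ before /b/ (labial) → [p]
After rule 1: begge+ggapbe
Rule 2: no segment meets the rule's conditions; no change.

[begge+ggapbe]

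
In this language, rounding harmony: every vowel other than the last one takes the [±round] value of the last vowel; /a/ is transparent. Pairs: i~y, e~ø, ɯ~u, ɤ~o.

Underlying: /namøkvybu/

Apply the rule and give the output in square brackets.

[namøkvybu]

no segment meets the rule's conditions; no change.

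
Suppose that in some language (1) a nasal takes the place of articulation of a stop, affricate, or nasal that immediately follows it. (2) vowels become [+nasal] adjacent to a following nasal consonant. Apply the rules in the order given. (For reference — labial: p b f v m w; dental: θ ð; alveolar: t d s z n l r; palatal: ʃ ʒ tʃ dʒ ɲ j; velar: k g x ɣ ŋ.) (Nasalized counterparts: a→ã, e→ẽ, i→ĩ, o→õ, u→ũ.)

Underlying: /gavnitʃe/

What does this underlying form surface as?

Rule 1: no segment meets the rule's conditions; no change.
After rule 1: gavnitʃe
Rule 2: no segment meets the rule's conditions; no change.

[gavnitʃe]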